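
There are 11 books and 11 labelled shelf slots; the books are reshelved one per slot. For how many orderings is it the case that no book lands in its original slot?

14684570

The number of derangements of 11 is !11 = Σ_{k=0}^{11} (-1)^k·11!/k!
= 11! - 11!/1! + 11!/2! - 11!/3! + 11!/4! - 11!/5! + 11!/6! - 11!/7! + 11!/8! - 11!/9! + 11!/10! - 11!/11!
= 39916800 - 39916800 + 19958400 - 6652800 + 1663200 - 332640 + 55440 - 7920 + 990 - 110 + 11 - 1
= 14684570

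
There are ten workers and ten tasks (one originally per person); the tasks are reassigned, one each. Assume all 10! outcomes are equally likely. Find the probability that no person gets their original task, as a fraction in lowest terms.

Favorable outcomes: !10 = 1334961.
Total outcomes: 10! = 3628800.
Probability = 1334961/3628800 = 16481/44800.

16481/44800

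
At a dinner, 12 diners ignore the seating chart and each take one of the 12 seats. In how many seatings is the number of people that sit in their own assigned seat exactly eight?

4455

Choose which 8 of the 12 are fixed: C(12,8) = 495.
The remaining 4 must be deranged: !4 = 9.
Total: 495 × 9 = 4455.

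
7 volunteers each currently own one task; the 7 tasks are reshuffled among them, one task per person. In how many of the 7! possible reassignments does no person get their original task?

By inclusion-exclusion, !7 = Σ (-1)^k · 7!/k! for k=0..7
= 7! - 7!/1! + 7!/2! - 7!/3! + 7!/4! - 7!/5! + 7!/6! - 7!/7!
= 5040 - 5040 + 2520 - 840 + 210 - 42 + 7 - 1
= 1854

1854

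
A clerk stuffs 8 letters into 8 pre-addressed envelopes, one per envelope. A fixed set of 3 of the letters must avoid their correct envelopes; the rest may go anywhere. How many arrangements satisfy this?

27240

Let A_j be the event that the j-th constrained one is fixed. By inclusion-exclusion over the 3 events:
Σ_{j=0}^{3} (-1)^j C(3,j)(8-j)!
= C(3,0)·8! - C(3,1)·7! + C(3,2)·6! - C(3,3)·5!
= 40320 - 15120 + 2160 - 120
= 27240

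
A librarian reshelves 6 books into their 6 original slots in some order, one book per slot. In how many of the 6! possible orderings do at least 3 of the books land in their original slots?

56

Sum C(6,i)·!(6-i) for i = 3..6:
  i=3: C(6,3)·!3 = 20·2 = 40
  i=4: C(6,4)·!2 = 15·1 = 15
  i=5: C(6,5)·!1 = 6·0 = 0
  i=6: C(6,6)·!0 = 1·1 = 1
Total = 56.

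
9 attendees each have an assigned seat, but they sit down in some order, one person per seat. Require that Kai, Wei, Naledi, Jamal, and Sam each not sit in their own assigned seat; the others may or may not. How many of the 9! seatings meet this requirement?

205056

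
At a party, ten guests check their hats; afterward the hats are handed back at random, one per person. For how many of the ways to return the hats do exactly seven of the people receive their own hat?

Choose which 7 of the 10 are fixed: C(10,7) = 120.
The other 3 form a derangement: !3 = 2.
Total: 120 × 2 = 240.

240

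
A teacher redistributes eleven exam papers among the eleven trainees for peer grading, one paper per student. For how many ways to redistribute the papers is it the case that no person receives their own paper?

By inclusion-exclusion, !11 = Σ (-1)^k · 11!/k! for k=0..11
= 11! - 11!/1! + 11!/2! - 11!/3! + 11!/4! - 11!/5! + 11!/6! - 11!/7! + 11!/8! - 11!/9! + 11!/10! - 11!/11!
= 39916800 - 39916800 + 19958400 - 6652800 + 1663200 - 332640 + 55440 - 7920 + 990 - 110 + 11 - 1
= 14684570

14684570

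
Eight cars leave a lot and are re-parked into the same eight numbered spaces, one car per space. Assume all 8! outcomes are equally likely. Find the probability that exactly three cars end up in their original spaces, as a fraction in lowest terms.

Favorable outcomes: C(8,3)·!5 = 56·44 = 2464.
Total outcomes: 8! = 40320.
Probability = 2464/40320 = 11/180.

11/180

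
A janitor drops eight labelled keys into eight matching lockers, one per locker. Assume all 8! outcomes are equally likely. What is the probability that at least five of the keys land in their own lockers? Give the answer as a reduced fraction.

47/13440

Favorable outcomes: Σ_{i≥5} C(8,i)·!(8-i) = 56·2 + 28·1 + 8·0 + 1·1 = 141.
Total outcomes: 8! = 40320.
Probability = 141/40320 = 47/13440.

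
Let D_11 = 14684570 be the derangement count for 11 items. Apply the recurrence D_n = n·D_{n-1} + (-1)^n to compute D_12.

176214841

D_12 = 12·14684570 + 1 = 176214841.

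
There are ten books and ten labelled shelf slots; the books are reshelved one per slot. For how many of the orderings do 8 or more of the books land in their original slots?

46

# with exactly i fixed is C(10,i)·!(10-i); sum over i=8..10:
  i=8: C(10,8)·!2 = 45·1 = 45
  i=9: C(10,9)·!1 = 10·0 = 0
  i=10: C(10,10)·!0 = 1·1 = 1
Total = 46.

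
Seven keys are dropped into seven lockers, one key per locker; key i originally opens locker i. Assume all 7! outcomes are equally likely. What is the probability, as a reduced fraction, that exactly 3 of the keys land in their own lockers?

1/16

Favorable outcomes: C(7,3)·!4 = 35·9 = 315.
Total outcomes: 7! = 5040.
Probability = 315/5040 = 1/16.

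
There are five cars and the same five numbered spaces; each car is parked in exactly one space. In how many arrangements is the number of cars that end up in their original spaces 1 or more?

# with exactly i fixed is C(5,i)·!(5-i); sum over i=1..5:
  i=1: C(5,1)·!4 = 5·9 = 45
  i=2: C(5,2)·!3 = 10·2 = 20
  i=3: C(5,3)·!2 = 10·1 = 10
  i=4: C(5,4)·!1 = 5·0 = 0
  i=5: C(5,5)·!0 = 1·1 = 1
Total = 76.

76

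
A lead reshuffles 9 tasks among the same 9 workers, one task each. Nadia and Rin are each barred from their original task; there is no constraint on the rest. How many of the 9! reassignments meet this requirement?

287280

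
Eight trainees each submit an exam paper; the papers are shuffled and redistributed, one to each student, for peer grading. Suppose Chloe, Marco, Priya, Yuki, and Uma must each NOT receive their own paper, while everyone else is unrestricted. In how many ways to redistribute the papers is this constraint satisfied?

Inclusion-exclusion on the 5 forbidden self-matches:
Σ_{j=0}^{5} (-1)^j C(5,j)(8-j)!
= C(5,0)·8! - C(5,1)·7! + C(5,2)·6! - C(5,3)·5! + C(5,4)·4! - C(5,5)·3!
= 40320 - 25200 + 7200 - 1200 + 120 - 6
= 21234

21234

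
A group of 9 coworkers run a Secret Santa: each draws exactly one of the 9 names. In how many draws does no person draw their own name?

133496

By inclusion-exclusion, !9 = Σ (-1)^k · 9!/k! for k=0..9
= 9! - 9!/1! + 9!/2! - 9!/3! + 9!/4! - 9!/5! + 9!/6! - 9!/7! + 9!/8! - 9!/9!
= 362880 - 362880 + 181440 - 60480 + 15120 - 3024 + 504 - 72 + 9 - 1
= 133496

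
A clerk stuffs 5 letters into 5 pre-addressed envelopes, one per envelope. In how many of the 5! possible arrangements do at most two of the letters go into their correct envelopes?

# with exactly i fixed is C(5,i)·!(5-i); sum over i=0..2:
  i=0: C(5,0)·!5 = 1·44 = 44
  i=1: C(5,1)·!4 = 5·9 = 45
  i=2: C(5,2)·!3 = 10·2 = 20
Total = 109.

109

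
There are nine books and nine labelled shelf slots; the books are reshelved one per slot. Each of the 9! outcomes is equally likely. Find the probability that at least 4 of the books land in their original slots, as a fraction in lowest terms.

6883/362880

Favorable outcomes: Σ_{i≥4} C(9,i)·!(9-i) = 126·44 + 126·9 + 84·2 + 36·1 + 9·0 + 1·1 = 6883.
Total outcomes: 9! = 362880.
Probability = 6883/362880 = 6883/362880.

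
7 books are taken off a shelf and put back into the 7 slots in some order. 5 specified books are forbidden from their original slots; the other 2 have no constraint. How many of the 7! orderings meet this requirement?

2428

Let A_j be the event that the j-th constrained one is fixed. By inclusion-exclusion over the 5 events:
Σ_{j=0}^{5} (-1)^j C(5,j)(7-j)!
= C(5,0)·7! - C(5,1)·6! + C(5,2)·5! - C(5,3)·4! + C(5,4)·3! - C(5,5)·2!
= 5040 - 3600 + 1200 - 240 + 30 - 2
= 2428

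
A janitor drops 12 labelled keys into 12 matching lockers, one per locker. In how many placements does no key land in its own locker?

Use !n = (n-1)(!(n-1) + !(n-2)).
!12 = 11·(14684570 + 1334961) = 11·16019531 = 176214841

176214841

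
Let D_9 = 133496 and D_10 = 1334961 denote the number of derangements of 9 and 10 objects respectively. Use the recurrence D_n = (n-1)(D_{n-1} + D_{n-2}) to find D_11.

14684570

D_11 = (11-1)·(D_10 + D_9) = 10·(1334961 + 133496) = 10·1468457 = 14684570.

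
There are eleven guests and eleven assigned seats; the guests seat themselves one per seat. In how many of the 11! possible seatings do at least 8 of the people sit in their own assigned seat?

Sum C(11,i)·!(11-i) for i = 8..11:
  i=8: C(11,8)·!3 = 165·2 = 330
  i=9: C(11,9)·!2 = 55·1 = 55
  i=10: C(11,10)·!1 = 11·0 = 0
  i=11: C(11,11)·!0 = 1·1 = 1
Total = 386.

386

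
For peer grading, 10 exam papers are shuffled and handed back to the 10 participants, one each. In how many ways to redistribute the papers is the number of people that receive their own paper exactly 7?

240

Choose which 7 of the 10 are fixed: C(10,7) = 120.
The remaining 3 must be deranged: !3 = 2.
Total: 120 × 2 = 240.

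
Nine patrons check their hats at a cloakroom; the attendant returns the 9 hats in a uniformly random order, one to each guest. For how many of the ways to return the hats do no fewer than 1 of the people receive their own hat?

229384

# with exactly i fixed is C(9,i)·!(9-i); sum over i=1..9:
  i=1: C(9,1)·!8 = 9·14833 = 133497
  i=2: C(9,2)·!7 = 36·1854 = 66744
  i=3: C(9,3)·!6 = 84·265 = 22260
  i=4: C(9,4)·!5 = 126·44 = 5544
  i=5: C(9,5)·!4 = 126·9 = 1134
  i=6: C(9,6)·!3 = 84·2 = 168
  i=7: C(9,7)·!2 = 36·1 = 36
  i=8: C(9,8)·!1 = 9·0 = 0
  i=9: C(9,9)·!0 = 1·1 = 1
Total = 229384.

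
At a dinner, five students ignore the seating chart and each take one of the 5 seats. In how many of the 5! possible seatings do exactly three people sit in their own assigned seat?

Pick the 3 fixed positions: C(5,3) = 10 ways.
The other 2 form a derangement: !2 = 1.
Total: 10 × 1 = 10.

10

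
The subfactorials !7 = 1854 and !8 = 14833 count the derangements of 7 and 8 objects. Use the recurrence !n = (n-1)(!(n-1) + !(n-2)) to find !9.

!9 = (9-1)·(!8 + !7) = 8·(14833 + 1854) = 8·16687 = 133496.

133496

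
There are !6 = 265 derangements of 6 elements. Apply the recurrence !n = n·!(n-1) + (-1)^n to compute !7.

!7 = 7·265 - 1 = 1854.

1854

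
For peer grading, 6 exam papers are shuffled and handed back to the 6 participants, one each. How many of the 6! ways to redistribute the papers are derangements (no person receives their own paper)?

!6 is the nearest integer to 6!/e.
6! = 720, and 720/e ≈ 264.87, so !6 = 265.

265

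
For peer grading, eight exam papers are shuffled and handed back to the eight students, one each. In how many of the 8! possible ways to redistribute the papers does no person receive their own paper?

Use !n = n·!(n-1) + (-1)^n.
!8 = 8·1854 + 1 = 14833

14833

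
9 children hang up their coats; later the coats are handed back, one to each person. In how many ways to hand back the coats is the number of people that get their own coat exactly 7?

36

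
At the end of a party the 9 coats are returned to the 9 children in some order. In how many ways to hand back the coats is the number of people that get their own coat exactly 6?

168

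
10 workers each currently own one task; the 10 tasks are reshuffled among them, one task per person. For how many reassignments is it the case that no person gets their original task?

1334961

Use !n = n·!(n-1) + (-1)^n.
!10 = 10·133496 + 1 = 1334961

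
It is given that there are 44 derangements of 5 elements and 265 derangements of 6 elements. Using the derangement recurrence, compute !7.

1854

!7 = (7-1)·(!6 + !5) = 6·(265 + 44) = 6·309 = 1854.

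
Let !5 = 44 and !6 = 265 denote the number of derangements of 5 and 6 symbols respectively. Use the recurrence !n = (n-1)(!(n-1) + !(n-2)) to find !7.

1854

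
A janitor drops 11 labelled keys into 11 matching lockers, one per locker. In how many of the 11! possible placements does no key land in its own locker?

Use !n = n·!(n-1) + (-1)^n.
!11 = 11·1334961 - 1 = 14684570

14684570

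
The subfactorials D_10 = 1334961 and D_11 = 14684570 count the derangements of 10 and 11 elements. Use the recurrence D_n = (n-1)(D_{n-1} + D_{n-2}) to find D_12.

D_12 = (12-1)·(D_11 + D_10) = 11·(14684570 + 1334961) = 11·16019531 = 176214841.

176214841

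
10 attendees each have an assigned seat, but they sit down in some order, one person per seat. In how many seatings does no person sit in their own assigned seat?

1334961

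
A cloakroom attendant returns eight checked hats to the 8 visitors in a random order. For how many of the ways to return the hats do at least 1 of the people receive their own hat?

Sum C(8,i)·!(8-i) for i = 1..8:
  i=1: C(8,1)·!7 = 8·1854 = 14832
  i=2: C(8,2)·!6 = 28·265 = 7420
  i=3: C(8,3)·!5 = 56·44 = 2464
  i=4: C(8,4)·!4 = 70·9 = 630
  i=5: C(8,5)·!3 = 56·2 = 112
  i=6: C(8,6)·!2 = 28·1 = 28
  i=7: C(8,7)·!1 = 8·0 = 0
  i=8: C(8,8)·!0 = 1·1 = 1
Total = 25487.

25487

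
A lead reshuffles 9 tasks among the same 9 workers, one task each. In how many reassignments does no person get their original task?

133496

The subfactorial !9 = [9!/e] (nearest integer).
9! = 362880, and 362880/e ≈ 133496.09, so !9 = 133496.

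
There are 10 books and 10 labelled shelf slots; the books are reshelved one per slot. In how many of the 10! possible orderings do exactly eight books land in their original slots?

45

Choose which 8 of the 10 are fixed: C(10,8) = 45.
The other 2 form a derangement: !2 = 1.
Total: 45 × 1 = 45.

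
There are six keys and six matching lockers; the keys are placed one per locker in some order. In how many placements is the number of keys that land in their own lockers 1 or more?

455

# with exactly i fixed is C(6,i)·!(6-i); sum over i=1..6:
  i=1: C(6,1)·!5 = 6·44 = 264
  i=2: C(6,2)·!4 = 15·9 = 135
  i=3: C(6,3)·!3 = 20·2 = 40
  i=4: C(6,4)·!2 = 15·1 = 15
  i=5: C(6,5)·!1 = 6·0 = 0
  i=6: C(6,6)·!0 = 1·1 = 1
Total = 455.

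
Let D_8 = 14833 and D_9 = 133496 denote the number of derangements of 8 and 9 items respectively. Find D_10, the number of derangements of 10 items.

1334961

D_10 = (10-1)·(D_9 + D_8) = 9·(133496 + 14833) = 9·148329 = 1334961.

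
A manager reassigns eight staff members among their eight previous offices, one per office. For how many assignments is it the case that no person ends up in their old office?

14833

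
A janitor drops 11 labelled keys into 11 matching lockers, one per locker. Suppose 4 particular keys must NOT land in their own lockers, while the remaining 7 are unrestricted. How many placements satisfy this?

27422640

Let A_j be the event that the j-th constrained one is fixed. By inclusion-exclusion over the 4 events:
Σ_{j=0}^{4} (-1)^j C(4,j)(11-j)!
= C(4,0)·11! - C(4,1)·10! + C(4,2)·9! - C(4,3)·8! + C(4,4)·7!
= 39916800 - 14515200 + 2177280 - 161280 + 5040
= 27422640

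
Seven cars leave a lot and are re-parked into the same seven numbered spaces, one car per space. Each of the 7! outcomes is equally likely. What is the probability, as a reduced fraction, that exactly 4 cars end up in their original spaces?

Favorable outcomes: C(7,4)·!3 = 35·2 = 70.
Total outcomes: 7! = 5040.
Probability = 70/5040 = 1/72.

1/72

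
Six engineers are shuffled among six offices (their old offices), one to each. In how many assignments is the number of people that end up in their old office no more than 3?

# with exactly i fixed is C(6,i)·!(6-i); sum over i=0..3:
  i=0: C(6,0)·!6 = 1·265 = 265
  i=1: C(6,1)·!5 = 6·44 = 264
  i=2: C(6,2)·!4 = 15·9 = 135
  i=3: C(6,3)·!3 = 20·2 = 40
Total = 704.

704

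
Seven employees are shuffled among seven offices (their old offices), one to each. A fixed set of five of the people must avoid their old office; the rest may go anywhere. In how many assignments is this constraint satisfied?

Let A_j be the event that the j-th constrained one is fixed. By inclusion-exclusion over the 5 events:
Σ_{j=0}^{5} (-1)^j C(5,j)(7-j)!
= C(5,0)·7! - C(5,1)·6! + C(5,2)·5! - C(5,3)·4! + C(5,4)·3! - C(5,5)·2!
= 5040 - 3600 + 1200 - 240 + 30 - 2
= 2428

2428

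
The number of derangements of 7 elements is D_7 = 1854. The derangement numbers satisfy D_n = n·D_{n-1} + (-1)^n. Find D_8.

14833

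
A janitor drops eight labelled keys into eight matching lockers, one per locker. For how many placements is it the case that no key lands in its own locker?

14833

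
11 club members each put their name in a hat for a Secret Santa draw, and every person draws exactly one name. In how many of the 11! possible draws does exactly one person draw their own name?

14684571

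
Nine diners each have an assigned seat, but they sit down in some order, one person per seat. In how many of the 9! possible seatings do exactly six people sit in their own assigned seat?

168

Pick the 6 fixed positions: C(9,6) = 84 ways.
The remaining 3 must be deranged: !3 = 2.
Total: 84 × 2 = 168.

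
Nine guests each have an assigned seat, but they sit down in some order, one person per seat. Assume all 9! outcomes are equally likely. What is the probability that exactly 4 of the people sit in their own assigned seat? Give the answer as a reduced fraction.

11/720

Favorable outcomes: C(9,4)·!5 = 126·44 = 5544.
Total outcomes: 9! = 362880.
Probability = 5544/362880 = 11/720.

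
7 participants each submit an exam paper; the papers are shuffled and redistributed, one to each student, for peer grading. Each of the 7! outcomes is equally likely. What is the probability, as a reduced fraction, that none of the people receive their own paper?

103/280

Favorable outcomes: !7 = 1854.
Total outcomes: 7! = 5040.
Probability = 1854/5040 = 103/280.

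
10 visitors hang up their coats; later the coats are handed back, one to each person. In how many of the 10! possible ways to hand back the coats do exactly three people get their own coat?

222480

Choose which 3 of the 10 are fixed: C(10,3) = 120.
The other 7 form a derangement: !7 = 1854.
Total: 120 × 1854 = 222480.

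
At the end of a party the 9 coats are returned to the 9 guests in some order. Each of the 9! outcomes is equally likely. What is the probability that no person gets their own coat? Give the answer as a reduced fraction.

Favorable outcomes: !9 = 133496.
Total outcomes: 9! = 362880.
Probability = 133496/362880 = 16687/45360.

16687/45360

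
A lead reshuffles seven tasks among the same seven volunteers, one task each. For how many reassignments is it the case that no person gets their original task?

!7 is the nearest integer to 7!/e.
7! = 5040, and 5040/e ≈ 1854.11, so !7 = 1854.

1854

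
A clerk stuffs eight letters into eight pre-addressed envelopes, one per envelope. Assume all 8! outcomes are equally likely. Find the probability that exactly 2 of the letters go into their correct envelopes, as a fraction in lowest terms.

Favorable outcomes: C(8,2)·!6 = 28·265 = 7420.
Total outcomes: 8! = 40320.
Probability = 7420/40320 = 53/288.

53/288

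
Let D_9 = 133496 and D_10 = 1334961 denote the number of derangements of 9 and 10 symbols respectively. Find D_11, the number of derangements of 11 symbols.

14684570

D_11 = (11-1)·(D_10 + D_9) = 10·(1334961 + 133496) = 10·1468457 = 14684570.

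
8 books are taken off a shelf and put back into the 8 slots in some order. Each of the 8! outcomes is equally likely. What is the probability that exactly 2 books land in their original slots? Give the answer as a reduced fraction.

53/288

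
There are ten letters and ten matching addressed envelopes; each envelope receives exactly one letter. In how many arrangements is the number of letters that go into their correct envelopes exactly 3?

Pick the 3 fixed positions: C(10,3) = 120 ways.
The other 7 form a derangement: !7 = 1854.
Total: 120 × 1854 = 222480.

222480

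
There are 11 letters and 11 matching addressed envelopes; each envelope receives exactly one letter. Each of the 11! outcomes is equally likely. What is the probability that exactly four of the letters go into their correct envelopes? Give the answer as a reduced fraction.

103/6720

Favorable outcomes: C(11,4)·!7 = 330·1854 = 611820.
Total outcomes: 11! = 39916800.
Probability = 611820/39916800 = 103/6720.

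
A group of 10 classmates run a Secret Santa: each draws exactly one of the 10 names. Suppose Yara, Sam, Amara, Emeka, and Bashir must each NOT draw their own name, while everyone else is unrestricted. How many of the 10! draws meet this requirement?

2170680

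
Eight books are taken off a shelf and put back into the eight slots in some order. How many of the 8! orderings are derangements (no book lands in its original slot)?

14833

The number of derangements of 8 is !8 = Σ_{k=0}^{8} (-1)^k·8!/k!
= 8! - 8!/1! + 8!/2! - 8!/3! + 8!/4! - 8!/5! + 8!/6! - 8!/7! + 8!/8!
= 40320 - 40320 + 20160 - 6720 + 1680 - 336 + 56 - 8 + 1
= 14833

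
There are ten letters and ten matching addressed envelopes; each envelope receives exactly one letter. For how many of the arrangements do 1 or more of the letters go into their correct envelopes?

Sum C(10,i)·!(10-i) for i = 1..10:
  i=1: C(10,1)·!9 = 10·133496 = 1334960
  i=2: C(10,2)·!8 = 45·14833 = 667485
  i=3: C(10,3)·!7 = 120·1854 = 222480
  i=4: C(10,4)·!6 = 210·265 = 55650
  i=5: C(10,5)·!5 = 252·44 = 11088
  i=6: C(10,6)·!4 = 210·9 = 1890
  i=7: C(10,7)·!3 = 120·2 = 240
  i=8: C(10,8)·!2 = 45·1 = 45
  i=9: C(10,9)·!1 = 10·0 = 0
  i=10: C(10,10)·!0 = 1·1 = 1
Total = 2293839.

2293839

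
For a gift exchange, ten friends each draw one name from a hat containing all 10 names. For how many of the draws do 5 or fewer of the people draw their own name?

# with exactly i fixed is C(10,i)·!(10-i); sum over i=0..5:
  i=0: C(10,0)·!10 = 1·1334961 = 1334961
  i=1: C(10,1)·!9 = 10·133496 = 1334960
  i=2: C(10,2)·!8 = 45·14833 = 667485
  i=3: C(10,3)·!7 = 120·1854 = 222480
  i=4: C(10,4)·!6 = 210·265 = 55650
  i=5: C(10,5)·!5 = 252·44 = 11088
Total = 3626624.

3626624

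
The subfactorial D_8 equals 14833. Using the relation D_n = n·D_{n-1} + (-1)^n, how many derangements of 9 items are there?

D_9 = 9·14833 - 1 = 133496.

133496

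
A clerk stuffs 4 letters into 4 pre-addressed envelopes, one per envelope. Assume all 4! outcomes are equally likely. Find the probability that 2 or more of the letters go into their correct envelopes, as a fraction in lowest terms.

7/24

Favorable outcomes: Σ_{i≥2} C(4,i)·!(4-i) = 6·1 + 4·0 + 1·1 = 7.
Total outcomes: 4! = 24.
Probability = 7/24 = 7/24.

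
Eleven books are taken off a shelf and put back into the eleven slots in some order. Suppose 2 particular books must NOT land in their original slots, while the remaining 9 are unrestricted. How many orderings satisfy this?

33022080

Let A_j be the event that the j-th constrained one is fixed. By inclusion-exclusion over the 2 events:
Σ_{j=0}^{2} (-1)^j C(2,j)(11-j)!
= C(2,0)·11! - C(2,1)·10! + C(2,2)·9!
= 39916800 - 7257600 + 362880
= 33022080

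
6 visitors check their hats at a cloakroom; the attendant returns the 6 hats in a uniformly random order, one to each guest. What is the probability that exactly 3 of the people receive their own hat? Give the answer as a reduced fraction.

Favorable outcomes: C(6,3)·!3 = 20·2 = 40.
Total outcomes: 6! = 720.
Probability = 40/720 = 1/18.

1/18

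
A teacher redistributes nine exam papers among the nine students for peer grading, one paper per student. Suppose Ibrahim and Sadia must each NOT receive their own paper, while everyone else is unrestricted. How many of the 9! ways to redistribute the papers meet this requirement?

287280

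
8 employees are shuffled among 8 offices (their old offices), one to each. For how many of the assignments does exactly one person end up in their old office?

Choose which one of the 8 is fixed: C(8,1) = 8.
The other 7 form a derangement: !7 = 1854.
Total: 8 × 1854 = 14832.

14832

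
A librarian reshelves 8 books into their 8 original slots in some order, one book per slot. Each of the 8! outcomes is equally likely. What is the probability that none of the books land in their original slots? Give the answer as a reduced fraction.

2119/5760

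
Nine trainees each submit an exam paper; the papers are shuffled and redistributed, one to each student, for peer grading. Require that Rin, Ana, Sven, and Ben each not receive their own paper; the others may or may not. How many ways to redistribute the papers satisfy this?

229080

Let A_j be the event that the j-th constrained one is fixed. By inclusion-exclusion over the 4 events:
Σ_{j=0}^{4} (-1)^j C(4,j)(9-j)!
= C(4,0)·9! - C(4,1)·8! + C(4,2)·7! - C(4,3)·6! + C(4,4)·5!
= 362880 - 161280 + 30240 - 2880 + 120
= 229080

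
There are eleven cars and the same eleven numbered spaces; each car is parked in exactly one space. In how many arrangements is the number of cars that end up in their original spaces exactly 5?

122430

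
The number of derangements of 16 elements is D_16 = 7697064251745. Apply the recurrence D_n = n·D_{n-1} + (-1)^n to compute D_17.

130850092279664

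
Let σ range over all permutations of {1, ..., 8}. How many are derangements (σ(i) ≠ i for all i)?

!8 is the nearest integer to 8!/e.
8! = 40320, and 40320/e ≈ 14832.90, so !8 = 14833.

14833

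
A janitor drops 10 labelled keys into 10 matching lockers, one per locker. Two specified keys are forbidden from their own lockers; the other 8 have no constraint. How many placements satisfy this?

2943360

Inclusion-exclusion on the 2 forbidden self-matches:
Σ_{j=0}^{2} (-1)^j C(2,j)(10-j)!
= C(2,0)·10! - C(2,1)·9! + C(2,2)·8!
= 3628800 - 725760 + 40320
= 2943360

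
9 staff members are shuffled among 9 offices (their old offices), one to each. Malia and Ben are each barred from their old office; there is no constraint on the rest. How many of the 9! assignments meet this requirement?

287280

Inclusion-exclusion on the 2 forbidden self-matches:
Σ_{j=0}^{2} (-1)^j C(2,j)(9-j)!
= C(2,0)·9! - C(2,1)·8! + C(2,2)·7!
= 362880 - 80640 + 5040
= 287280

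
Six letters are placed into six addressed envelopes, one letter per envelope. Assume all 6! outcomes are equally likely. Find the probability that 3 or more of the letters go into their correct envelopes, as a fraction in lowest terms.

Favorable outcomes: Σ_{i≥3} C(6,i)·!(6-i) = 20·2 + 15·1 + 6·0 + 1·1 = 56.
Total outcomes: 6! = 720.
Probability = 56/720 = 7/90.

7/90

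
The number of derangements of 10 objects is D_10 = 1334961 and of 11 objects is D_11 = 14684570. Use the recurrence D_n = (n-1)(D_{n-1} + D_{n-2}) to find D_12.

D_12 = (12-1)·(D_11 + D_10) = 11·(14684570 + 1334961) = 11·16019531 = 176214841.

176214841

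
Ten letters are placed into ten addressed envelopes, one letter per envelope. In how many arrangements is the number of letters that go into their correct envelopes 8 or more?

46

Sum C(10,i)·!(10-i) for i = 8..10:
  i=8: C(10,8)·!2 = 45·1 = 45
  i=9: C(10,9)·!1 = 10·0 = 0
  i=10: C(10,10)·!0 = 1·1 = 1
Total = 46.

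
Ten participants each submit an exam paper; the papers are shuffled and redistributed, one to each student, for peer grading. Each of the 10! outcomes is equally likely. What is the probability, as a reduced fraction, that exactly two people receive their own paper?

Favorable outcomes: C(10,2)·!8 = 45·14833 = 667485.
Total outcomes: 10! = 3628800.
Probability = 667485/3628800 = 2119/11520.

2119/11520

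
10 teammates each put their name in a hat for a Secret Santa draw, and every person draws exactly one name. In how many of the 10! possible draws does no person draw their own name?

1334961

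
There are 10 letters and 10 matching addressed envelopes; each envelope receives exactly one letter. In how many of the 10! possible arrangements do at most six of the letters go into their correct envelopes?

3628514

Sum C(10,i)·!(10-i) for i = 0..6:
  i=0: C(10,0)·!10 = 1·1334961 = 1334961
  i=1: C(10,1)·!9 = 10·133496 = 1334960
  i=2: C(10,2)·!8 = 45·14833 = 667485
  i=3: C(10,3)·!7 = 120·1854 = 222480
  i=4: C(10,4)·!6 = 210·265 = 55650
  i=5: C(10,5)·!5 = 252·44 = 11088
  i=6: C(10,6)·!4 = 210·9 = 1890
Total = 3628514.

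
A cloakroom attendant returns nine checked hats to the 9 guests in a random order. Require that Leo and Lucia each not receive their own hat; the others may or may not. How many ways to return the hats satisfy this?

287280

Inclusion-exclusion on the 2 forbidden self-matches:
Σ_{j=0}^{2} (-1)^j C(2,j)(9-j)!
= C(2,0)·9! - C(2,1)·8! + C(2,2)·7!
= 362880 - 80640 + 5040
= 287280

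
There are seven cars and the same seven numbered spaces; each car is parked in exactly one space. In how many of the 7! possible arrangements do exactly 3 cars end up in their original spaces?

315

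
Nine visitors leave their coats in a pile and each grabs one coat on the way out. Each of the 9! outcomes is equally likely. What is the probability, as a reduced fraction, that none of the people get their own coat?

16687/45360

Favorable outcomes: !9 = 133496.
Total outcomes: 9! = 362880.
Probability = 133496/362880 = 16687/45360.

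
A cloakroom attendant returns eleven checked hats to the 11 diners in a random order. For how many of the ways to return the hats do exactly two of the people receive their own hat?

7342280

Choose which 2 of the 11 are fixed: C(11,2) = 55.
The remaining 9 must be deranged: !9 = 133496.
Total: 55 × 133496 = 7342280.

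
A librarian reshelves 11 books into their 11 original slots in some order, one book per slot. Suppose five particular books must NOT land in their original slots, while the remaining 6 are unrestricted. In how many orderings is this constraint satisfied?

25022880

Inclusion-exclusion on the 5 forbidden self-matches:
Σ_{j=0}^{5} (-1)^j C(5,j)(11-j)!
= C(5,0)·11! - C(5,1)·10! + C(5,2)·9! - C(5,3)·8! + C(5,4)·7! - C(5,5)·6!
= 39916800 - 18144000 + 3628800 - 403200 + 25200 - 720
= 25022880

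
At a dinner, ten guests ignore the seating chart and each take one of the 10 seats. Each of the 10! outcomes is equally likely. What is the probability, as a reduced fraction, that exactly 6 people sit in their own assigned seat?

Favorable outcomes: C(10,6)·!4 = 210·9 = 1890.
Total outcomes: 10! = 3628800.
Probability = 1890/3628800 = 1/1920.

1/1920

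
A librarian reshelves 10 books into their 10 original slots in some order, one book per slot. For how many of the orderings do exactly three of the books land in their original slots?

Pick the 3 fixed positions: C(10,3) = 120 ways.
The remaining 7 must be deranged: !7 = 1854.
Total: 120 × 1854 = 222480.

222480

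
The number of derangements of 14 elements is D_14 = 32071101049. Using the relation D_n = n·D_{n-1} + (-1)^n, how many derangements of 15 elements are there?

481066515734

D_15 = 15·32071101049 - 1 = 481066515734.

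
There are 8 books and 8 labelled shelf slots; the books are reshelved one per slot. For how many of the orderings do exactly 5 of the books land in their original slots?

112

Choose which 5 of the 8 are fixed: C(8,5) = 56.
The remaining 3 must be deranged: !3 = 2.
Total: 56 × 2 = 112.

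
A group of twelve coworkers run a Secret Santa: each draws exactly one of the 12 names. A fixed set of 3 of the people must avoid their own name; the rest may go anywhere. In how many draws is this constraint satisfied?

Let A_j be the event that the j-th constrained one is fixed. By inclusion-exclusion over the 3 events:
Σ_{j=0}^{3} (-1)^j C(3,j)(12-j)!
= C(3,0)·12! - C(3,1)·11! + C(3,2)·10! - C(3,3)·9!
= 479001600 - 119750400 + 10886400 - 362880
= 369774720

369774720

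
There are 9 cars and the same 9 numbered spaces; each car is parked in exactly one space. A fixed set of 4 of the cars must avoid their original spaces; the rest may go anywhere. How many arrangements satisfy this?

229080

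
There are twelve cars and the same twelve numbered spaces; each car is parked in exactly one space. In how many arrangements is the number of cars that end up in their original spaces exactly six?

244860

Choose which 6 of the 12 are fixed: C(12,6) = 924.
The other 6 form a derangement: !6 = 265.
Total: 924 × 265 = 244860.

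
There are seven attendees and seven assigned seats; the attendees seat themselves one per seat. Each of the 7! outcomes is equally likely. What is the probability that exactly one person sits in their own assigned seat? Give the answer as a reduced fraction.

53/144

Favorable outcomes: C(7,1)·!6 = 7·265 = 1855.
Total outcomes: 7! = 5040.
Probability = 1855/5040 = 53/144.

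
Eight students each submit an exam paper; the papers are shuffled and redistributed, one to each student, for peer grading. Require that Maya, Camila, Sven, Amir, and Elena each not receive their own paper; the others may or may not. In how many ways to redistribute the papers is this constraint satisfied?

21234

Let A_j be the event that the j-th constrained one is fixed. By inclusion-exclusion over the 5 events:
Σ_{j=0}^{5} (-1)^j C(5,j)(8-j)!
= C(5,0)·8! - C(5,1)·7! + C(5,2)·6! - C(5,3)·5! + C(5,4)·4! - C(5,5)·3!
= 40320 - 25200 + 7200 - 1200 + 120 - 6
= 21234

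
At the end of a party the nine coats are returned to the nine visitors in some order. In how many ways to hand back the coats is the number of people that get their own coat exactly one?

133497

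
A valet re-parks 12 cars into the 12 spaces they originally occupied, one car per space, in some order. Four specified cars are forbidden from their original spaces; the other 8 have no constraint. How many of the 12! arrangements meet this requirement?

339696000

Let A_j be the event that the j-th constrained one is fixed. By inclusion-exclusion over the 4 events:
Σ_{j=0}^{4} (-1)^j C(4,j)(12-j)!
= C(4,0)·12! - C(4,1)·11! + C(4,2)·10! - C(4,3)·9! + C(4,4)·8!
= 479001600 - 159667200 + 21772800 - 1451520 + 40320
= 339696000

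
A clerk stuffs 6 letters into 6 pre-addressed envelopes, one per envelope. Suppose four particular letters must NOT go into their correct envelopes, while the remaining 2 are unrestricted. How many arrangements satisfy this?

362

Let A_j be the event that the j-th constrained one is fixed. By inclusion-exclusion over the 4 events:
Σ_{j=0}^{4} (-1)^j C(4,j)(6-j)!
= C(4,0)·6! - C(4,1)·5! + C(4,2)·4! - C(4,3)·3! + C(4,4)·2!
= 720 - 480 + 144 - 24 + 2
= 362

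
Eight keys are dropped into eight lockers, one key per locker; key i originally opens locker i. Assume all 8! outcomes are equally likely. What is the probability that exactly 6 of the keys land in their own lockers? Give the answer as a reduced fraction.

1/1440

Favorable outcomes: C(8,6)·!2 = 28·1 = 28.
Total outcomes: 8! = 40320.
Probability = 28/40320 = 1/1440.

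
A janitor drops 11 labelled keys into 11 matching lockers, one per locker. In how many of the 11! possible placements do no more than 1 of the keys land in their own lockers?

29369141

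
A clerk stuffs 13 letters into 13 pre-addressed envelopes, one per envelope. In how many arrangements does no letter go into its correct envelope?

2290792932

!13 = 13! · Σ_{k=0}^{13} (-1)^k/k!
= 13! - 13!/1! + 13!/2! - 13!/3! + 13!/4! - 13!/5! + 13!/6! - 13!/7! + 13!/8! - 13!/9! + 13!/10! - 13!/11! + 13!/12! - 13!/13!
= 6227020800 - 6227020800 + 3113510400 - 1037836800 + 259459200 - 51891840 + 8648640 - 1235520 + 154440 - 17160 + 1716 - 156 + 13 - 1
= 2290792932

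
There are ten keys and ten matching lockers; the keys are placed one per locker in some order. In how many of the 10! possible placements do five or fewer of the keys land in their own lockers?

3626624

# with exactly i fixed is C(10,i)·!(10-i); sum over i=0..5:
  i=0: C(10,0)·!10 = 1·1334961 = 1334961
  i=1: C(10,1)·!9 = 10·133496 = 1334960
  i=2: C(10,2)·!8 = 45·14833 = 667485
  i=3: C(10,3)·!7 = 120·1854 = 222480
  i=4: C(10,4)·!6 = 210·265 = 55650
  i=5: C(10,5)·!5 = 252·44 = 11088
Total = 3626624.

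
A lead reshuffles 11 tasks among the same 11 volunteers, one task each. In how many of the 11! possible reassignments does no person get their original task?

14684570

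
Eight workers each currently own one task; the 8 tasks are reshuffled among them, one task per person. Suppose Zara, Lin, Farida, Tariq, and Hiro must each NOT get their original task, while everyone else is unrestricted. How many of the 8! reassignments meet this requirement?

21234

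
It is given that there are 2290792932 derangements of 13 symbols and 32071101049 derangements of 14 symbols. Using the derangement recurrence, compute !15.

481066515734

!15 = (15-1)·(!14 + !13) = 14·(32071101049 + 2290792932) = 14·34361893981 = 481066515734.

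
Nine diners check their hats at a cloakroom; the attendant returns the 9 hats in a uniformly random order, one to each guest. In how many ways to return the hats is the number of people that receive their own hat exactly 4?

5544

Pick the 4 fixed positions: C(9,4) = 126 ways.
The remaining 5 must be deranged: !5 = 44.
Total: 126 × 44 = 5544.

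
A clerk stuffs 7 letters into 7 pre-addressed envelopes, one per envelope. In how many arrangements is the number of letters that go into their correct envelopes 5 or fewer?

5039

Sum C(7,i)·!(7-i) for i = 0..5:
  i=0: C(7,0)·!7 = 1·1854 = 1854
  i=1: C(7,1)·!6 = 7·265 = 1855
  i=2: C(7,2)·!5 = 21·44 = 924
  i=3: C(7,3)·!4 = 35·9 = 315
  i=4: C(7,4)·!3 = 35·2 = 70
  i=5: C(7,5)·!2 = 21·1 = 21
Total = 5039.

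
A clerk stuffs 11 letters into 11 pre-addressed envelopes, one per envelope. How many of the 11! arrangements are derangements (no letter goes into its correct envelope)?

Use !n = n·!(n-1) + (-1)^n.
!11 = 11·1334961 - 1 = 14684570

14684570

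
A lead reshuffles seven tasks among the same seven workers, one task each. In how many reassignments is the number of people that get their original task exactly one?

1855

Pick the single fixed position: C(7,1) = 7 ways.
The other 6 form a derangement: !6 = 265.
Total: 7 × 265 = 1855.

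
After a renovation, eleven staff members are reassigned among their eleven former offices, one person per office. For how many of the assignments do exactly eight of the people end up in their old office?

Choose which 8 of the 11 are fixed: C(11,8) = 165.
The remaining 3 must be deranged: !3 = 2.
Total: 165 × 2 = 330.

330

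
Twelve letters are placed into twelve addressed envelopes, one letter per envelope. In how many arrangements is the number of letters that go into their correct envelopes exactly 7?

34848

Pick the 7 fixed positions: C(12,7) = 792 ways.
The other 5 form a derangement: !5 = 44.
Total: 792 × 44 = 34848.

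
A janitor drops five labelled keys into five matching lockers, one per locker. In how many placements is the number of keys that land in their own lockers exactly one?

Pick the single fixed position: C(5,1) = 5 ways.
The other 4 form a derangement: !4 = 9.
Total: 5 × 9 = 45.

45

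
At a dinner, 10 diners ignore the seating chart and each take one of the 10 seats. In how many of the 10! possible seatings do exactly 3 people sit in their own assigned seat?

Pick the 3 fixed positions: C(10,3) = 120 ways.
The remaining 7 must be deranged: !7 = 1854.
Total: 120 × 1854 = 222480.

222480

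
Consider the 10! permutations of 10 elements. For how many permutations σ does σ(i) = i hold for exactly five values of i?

Choose which 5 of the 10 are fixed: C(10,5) = 252.
The remaining 5 must be deranged: !5 = 44.
Total: 252 × 44 = 11088.

11088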